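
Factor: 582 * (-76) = -1 * 2^3 * 3^1 * 19^1 * 97^1 = -44232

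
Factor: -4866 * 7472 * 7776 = -1 * 2^10 * 3^6 * 467^1 * 811^1 = -282725655552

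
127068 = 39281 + 87787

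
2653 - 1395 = 1258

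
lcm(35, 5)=35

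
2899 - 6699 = -3800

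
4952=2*2476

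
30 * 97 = 2910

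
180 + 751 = 931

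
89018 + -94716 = -5698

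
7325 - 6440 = 885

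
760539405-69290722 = 691248683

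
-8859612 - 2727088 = -11586700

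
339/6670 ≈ 0.0508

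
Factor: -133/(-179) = 7^1*19^1*179^(-1)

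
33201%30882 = 2319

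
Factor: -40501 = -1*101^1*401^1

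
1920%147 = 9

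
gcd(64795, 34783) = 1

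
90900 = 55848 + 35052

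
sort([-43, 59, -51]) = [-51, -43, 59]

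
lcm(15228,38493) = 1385748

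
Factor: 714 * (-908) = -1 * 2^3 * 3^1 * 7^1 * 17^1 * 227^1 = -648312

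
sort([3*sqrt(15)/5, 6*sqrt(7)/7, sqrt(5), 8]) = [sqrt(5), 6*sqrt(7)/7, 3*sqrt(15)/5, 8]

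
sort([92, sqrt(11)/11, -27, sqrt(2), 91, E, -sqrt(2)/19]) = [-27, -sqrt(2)/19, sqrt(11)/11, sqrt(2), E, 91, 92]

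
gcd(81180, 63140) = 9020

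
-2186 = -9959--7773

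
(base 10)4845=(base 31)519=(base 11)3705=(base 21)akf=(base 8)11355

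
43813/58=755 + 23/58 ≈ 755.40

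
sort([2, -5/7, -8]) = [-8, -5/7, 2]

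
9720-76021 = -66301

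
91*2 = 182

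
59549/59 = 1009+18/59 ≈ 1009.31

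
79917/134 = 596 + 53/134 ≈ 596.40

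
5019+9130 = 14149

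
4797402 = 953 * 5034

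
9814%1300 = 714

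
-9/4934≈-0.00182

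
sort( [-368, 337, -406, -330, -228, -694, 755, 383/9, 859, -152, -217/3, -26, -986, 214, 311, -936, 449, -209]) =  [-986, -936, -694, -406, -368, -330, -228, -209, -152, -217/3, -26, 383/9, 214, 311, 337, 449, 755, 859]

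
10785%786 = 567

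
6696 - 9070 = -2374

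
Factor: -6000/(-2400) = 2^(-1)*5^1 = 5/2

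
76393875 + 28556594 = 104950469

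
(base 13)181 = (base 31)8q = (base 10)274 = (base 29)9d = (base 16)112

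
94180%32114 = 29952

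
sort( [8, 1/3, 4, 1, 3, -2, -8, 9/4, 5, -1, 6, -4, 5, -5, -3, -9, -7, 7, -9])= [-9, -9, -8, -7, -5, -4, -3, -2, -1, 1/3, 1, 9/4, 3, 4, 5, 5, 6, 7, 8]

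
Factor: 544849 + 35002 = 579851^1 = 579851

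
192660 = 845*228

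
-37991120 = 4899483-42890603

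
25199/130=193 + 109/130 ≈ 193.84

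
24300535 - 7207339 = 17093196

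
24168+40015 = 64183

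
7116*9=64044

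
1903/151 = 12 + 91/151 ≈ 12.60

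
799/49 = 16 + 15/49 ≈ 16.31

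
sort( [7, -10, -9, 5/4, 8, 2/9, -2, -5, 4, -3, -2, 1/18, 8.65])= [-10, -9, -5, -3, -2, -2, 1/18, 2/9, 5/4, 4, 7, 8, 8.65]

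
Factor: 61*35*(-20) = -1*2^2*5^2*7^1*61^1 = -42700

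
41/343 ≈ 0.120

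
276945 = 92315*3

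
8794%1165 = 639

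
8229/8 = 1028 + 5/8 ≈ 1028.63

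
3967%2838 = 1129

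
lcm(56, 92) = 1288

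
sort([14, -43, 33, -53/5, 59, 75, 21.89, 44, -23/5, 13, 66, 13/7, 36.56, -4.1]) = [-43, -53/5, -23/5, -4.1, 13/7, 13, 14, 21.89, 33, 36.56, 44, 59, 66, 75]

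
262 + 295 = 557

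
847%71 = 66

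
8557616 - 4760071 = 3797545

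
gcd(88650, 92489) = 1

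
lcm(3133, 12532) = 12532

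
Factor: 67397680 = 2^4 * 5^1 * 7^1 * 61^1 * 1973^1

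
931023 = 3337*279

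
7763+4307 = 12070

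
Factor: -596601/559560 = -1*2^(-3)*3^1*5^(-1)*151^1*439^1*4663^(-1) = -198867/186520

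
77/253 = 7/23 ≈ 0.304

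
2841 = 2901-60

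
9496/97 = 97+87/97 ≈ 97.90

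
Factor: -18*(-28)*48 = 2^7*3^3*7^1 = 24192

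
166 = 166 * 1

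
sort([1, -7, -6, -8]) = [-8, -7, -6, 1]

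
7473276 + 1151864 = 8625140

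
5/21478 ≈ 0.000233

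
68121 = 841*81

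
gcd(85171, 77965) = 1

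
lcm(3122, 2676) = 18732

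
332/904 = 83/226 ≈ 0.367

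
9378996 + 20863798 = 30242794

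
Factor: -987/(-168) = 2^(-3) * 47^1 = 47/8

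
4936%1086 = 592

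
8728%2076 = 424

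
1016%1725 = 1016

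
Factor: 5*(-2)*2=-1*2^2*5^1=-20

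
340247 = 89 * 3823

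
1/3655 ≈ 0.000274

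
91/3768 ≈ 0.0242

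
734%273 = 188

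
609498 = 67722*9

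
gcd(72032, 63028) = 9004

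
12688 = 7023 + 5665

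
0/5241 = 0 = 0.00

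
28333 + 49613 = 77946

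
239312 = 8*29914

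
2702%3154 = 2702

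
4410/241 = 18 + 72/241 ≈ 18.30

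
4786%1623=1540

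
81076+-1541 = 79535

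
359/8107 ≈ 0.0443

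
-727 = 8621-9348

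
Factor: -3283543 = -1 * 3283543^1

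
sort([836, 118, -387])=[-387, 118, 836]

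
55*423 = 23265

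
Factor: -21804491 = -1*29^1*751879^1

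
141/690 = 47/230 ≈ 0.204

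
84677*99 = 8383023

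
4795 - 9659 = -4864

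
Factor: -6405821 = -1 * 17^1 * 109^1 * 3457^1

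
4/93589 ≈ 0.0000427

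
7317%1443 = 102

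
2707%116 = 39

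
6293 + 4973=11266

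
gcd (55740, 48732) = 12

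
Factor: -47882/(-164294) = 13^(-1)*71^(-1)*269^1 = 269/923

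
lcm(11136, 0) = 0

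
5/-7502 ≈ -0.000666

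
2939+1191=4130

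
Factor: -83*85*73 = -1*5^1*17^1*73^1*83^1 = -515015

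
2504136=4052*618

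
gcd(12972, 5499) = 141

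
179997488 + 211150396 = 391147884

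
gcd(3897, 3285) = 9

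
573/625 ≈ 0.917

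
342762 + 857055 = 1199817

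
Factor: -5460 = -1 * 2^2 * 3^1 * 5^1 * 7^1 * 13^1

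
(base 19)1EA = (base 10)637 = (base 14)337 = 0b1001111101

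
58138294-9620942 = 48517352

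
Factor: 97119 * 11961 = 3^7 * 11^1 * 109^1 * 443^1 = 1161640359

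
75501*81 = 6115581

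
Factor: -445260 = -1*2^2*3^1*5^1*41^1*181^1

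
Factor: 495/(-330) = -1 * 2^(-1) * 3^1 = -3/2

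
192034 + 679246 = 871280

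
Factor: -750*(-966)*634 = 2^3*3^2*5^3*7^1*23^1*317^1 = 459333000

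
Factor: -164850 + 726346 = 2^3*13^1*5399^1 = 561496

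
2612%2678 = 2612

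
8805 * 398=3504390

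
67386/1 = 67386 = 67386.00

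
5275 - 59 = 5216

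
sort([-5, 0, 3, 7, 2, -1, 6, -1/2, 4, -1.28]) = [-5, -1.28, -1, -1/2, 0, 2, 3, 4, 6, 7]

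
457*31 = 14167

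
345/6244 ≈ 0.0553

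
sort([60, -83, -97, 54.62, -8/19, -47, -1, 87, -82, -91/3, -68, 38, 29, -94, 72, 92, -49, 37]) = [-97, -94, -83, -82, -68, -49, -47, -91/3, -1, -8/19, 29, 37, 38, 54.62, 60, 72, 87, 92]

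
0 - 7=-7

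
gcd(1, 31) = 1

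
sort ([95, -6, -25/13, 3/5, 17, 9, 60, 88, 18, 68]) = [-6, -25/13, 3/5, 9, 17, 18, 60, 68, 88, 95]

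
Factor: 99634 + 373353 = 601^1 * 787^1 = 472987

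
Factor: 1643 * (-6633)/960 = -1 * 2^(-6) * 3^1 * 5^(-1) * 11^1 * 31^1 * 53^1 * 67^1 = -3632673/320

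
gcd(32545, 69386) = 1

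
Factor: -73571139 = -1 * 3^3 * 281^1 * 9697^1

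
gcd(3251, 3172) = 1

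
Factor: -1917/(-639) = 3^1 = 3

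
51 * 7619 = 388569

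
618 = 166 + 452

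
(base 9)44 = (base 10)40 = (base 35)15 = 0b101000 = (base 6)104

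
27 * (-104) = -2808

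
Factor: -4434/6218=-1 * 3^1 * 739^1 * 3109^(-1)=-2217/3109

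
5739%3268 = 2471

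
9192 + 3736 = 12928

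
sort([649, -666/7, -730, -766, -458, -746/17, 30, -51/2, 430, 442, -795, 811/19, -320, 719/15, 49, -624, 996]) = [-795, -766, -730, -624, -458, -320, -666/7, -746/17, -51/2, 30, 811/19, 719/15, 49, 430, 442, 649, 996]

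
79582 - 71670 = 7912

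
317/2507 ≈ 0.126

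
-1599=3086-4685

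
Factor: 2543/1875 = 3^(-1)*5^(-4)*2543^1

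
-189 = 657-846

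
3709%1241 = 1227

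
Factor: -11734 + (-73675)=-1*223^1*383^1=-85409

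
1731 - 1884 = -153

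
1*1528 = 1528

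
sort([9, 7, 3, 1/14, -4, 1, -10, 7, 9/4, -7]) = [-10, -7, -4, 1/14, 1, 9/4, 3, 7, 7, 9]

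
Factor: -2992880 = -1*2^4*5^1*11^1*19^1*179^1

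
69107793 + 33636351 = 102744144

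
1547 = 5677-4130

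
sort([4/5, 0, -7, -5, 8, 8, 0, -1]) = [-7, -5, -1, 0, 0, 4/5, 8, 8]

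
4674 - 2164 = 2510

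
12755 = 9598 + 3157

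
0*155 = 0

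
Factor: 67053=3^1 * 7^1 * 31^1 * 103^1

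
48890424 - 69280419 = -20389995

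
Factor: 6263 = 6263^1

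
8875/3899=2 + 1077/3899 ≈ 2.28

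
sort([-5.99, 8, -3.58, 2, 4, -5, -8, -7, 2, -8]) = [-8, -8, -7, -5.99, -5, -3.58, 2, 2, 4, 8]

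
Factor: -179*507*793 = -1*3^1*13^3*61^1*179^1 = -71967129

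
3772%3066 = 706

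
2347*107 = 251129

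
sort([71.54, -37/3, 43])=[-37/3, 43, 71.54]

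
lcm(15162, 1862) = 106134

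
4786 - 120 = 4666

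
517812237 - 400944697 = 116867540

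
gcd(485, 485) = 485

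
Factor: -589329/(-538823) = 3^3*13^1*23^1*73^1*538823^(-1)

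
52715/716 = 73 + 447/716≈73.62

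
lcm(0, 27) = 0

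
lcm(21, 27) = 189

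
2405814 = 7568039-5162225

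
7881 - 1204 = 6677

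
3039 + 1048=4087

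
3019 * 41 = 123779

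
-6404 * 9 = -57636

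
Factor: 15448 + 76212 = 2^2*5^1*4583^1 = 91660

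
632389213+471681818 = 1104071031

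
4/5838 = 2/2919 ≈ 0.000685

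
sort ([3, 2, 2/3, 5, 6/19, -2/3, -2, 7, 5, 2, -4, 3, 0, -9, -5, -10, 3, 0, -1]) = [-10, -9, -5, -4, -2, -1, -2/3, 0, 0, 6/19, 2/3, 2, 2, 3, 3, 3, 5, 5, 7]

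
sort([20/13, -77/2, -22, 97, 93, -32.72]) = [-77/2, -32.72, -22, 20/13, 93, 97]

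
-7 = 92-99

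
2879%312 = 71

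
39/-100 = -0.39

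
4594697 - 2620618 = 1974079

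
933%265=138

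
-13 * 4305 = -55965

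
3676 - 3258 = 418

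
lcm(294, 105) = 1470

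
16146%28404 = 16146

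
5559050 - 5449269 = 109781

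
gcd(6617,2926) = 1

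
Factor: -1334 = -1 * 2^1 * 23^1 * 29^1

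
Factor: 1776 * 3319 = 2^4 * 3^1 * 37^1 * 3319^1 = 5894544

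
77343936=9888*7822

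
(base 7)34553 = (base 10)8858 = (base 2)10001010011010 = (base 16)229a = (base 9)13132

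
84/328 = 21/82 ≈ 0.256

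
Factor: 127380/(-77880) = -1 * 2^(-1) * 59^(-1) * 193^1 = -193/118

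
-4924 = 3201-8125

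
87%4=3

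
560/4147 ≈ 0.135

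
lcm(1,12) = 12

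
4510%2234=42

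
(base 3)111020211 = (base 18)1bed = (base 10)9661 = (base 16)25bd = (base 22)jl3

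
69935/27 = 2590 + 5/27 ≈ 2590.19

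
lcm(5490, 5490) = 5490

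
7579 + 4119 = 11698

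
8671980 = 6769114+1902866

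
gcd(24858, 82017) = 9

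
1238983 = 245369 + 993614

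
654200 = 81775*8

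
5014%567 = 478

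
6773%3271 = 231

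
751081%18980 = 10861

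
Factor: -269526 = -1*2^1*3^1*29^1*1549^1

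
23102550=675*34226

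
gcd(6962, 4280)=2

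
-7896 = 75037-82933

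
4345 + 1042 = 5387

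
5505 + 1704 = 7209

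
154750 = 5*30950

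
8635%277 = 48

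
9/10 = 0.90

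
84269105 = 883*95435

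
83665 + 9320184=9403849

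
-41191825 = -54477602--13285777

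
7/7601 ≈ 0.000921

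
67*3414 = 228738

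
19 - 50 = -31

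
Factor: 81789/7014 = 2^(-1) * 7^(-1) * 137^1 * 167^(-1) * 199^1 = 27263/2338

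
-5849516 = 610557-6460073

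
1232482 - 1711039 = -478557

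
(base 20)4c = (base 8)134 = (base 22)44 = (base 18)52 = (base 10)92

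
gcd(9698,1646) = 2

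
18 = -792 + 810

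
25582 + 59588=85170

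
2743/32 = 85 + 23/32 ≈ 85.72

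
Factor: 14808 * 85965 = 2^3 * 3^2 * 5^1 * 11^1 * 521^1 * 617^1 = 1272969720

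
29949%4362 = 3777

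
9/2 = 4+1/2 = 4.50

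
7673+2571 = 10244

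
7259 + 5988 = 13247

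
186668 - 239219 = -52551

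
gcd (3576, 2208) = 24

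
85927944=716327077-630399133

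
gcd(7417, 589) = 1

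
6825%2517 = 1791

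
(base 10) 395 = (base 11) 32a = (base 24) gb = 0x18b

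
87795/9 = 9755 = 9755.00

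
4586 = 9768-5182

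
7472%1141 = 626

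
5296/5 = 1059 + 1/5 = 1059.20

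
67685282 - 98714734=-31029452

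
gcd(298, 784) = 2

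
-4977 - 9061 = -14038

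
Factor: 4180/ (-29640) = -1 * 2^ (-1) * 3^ (-1) * 11^1 * 13^ (-1) = -11/78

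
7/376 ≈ 0.0186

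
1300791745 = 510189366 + 790602379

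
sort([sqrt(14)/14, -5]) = [-5, sqrt(14)/14]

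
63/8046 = 7/894 ≈ 0.00783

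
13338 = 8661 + 4677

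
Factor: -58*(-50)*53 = 2^2*5^2*29^1*53^1 = 153700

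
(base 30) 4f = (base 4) 2013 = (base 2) 10000111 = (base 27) 50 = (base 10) 135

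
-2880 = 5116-7996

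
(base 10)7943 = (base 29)9cq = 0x1f07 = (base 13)3800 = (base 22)g91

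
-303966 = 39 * (-7794) 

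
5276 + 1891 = 7167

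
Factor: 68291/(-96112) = -1 * 2^(-4) * 47^1 * 1453^1 * 6007^(-1)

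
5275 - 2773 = 2502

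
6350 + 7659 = 14009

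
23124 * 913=21112212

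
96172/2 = 48086 = 48086.00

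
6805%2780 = 1245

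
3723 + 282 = 4005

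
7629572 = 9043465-1413893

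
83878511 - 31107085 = 52771426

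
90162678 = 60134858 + 30027820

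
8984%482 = 308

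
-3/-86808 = 1/28936≈0.0000346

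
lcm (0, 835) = 0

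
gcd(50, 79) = 1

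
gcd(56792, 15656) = 8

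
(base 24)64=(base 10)148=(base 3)12111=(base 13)b5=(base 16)94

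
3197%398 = 13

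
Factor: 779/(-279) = -1*3^(-2)*19^1*31^(-1)*41^1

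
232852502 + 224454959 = 457307461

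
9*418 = 3762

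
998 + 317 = 1315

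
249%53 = 37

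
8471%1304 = 647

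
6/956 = 3/478 ≈ 0.00628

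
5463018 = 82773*66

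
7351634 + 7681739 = 15033373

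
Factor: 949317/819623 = 3^1 * 7^(-2) * 43^(-1) * 389^(-1) * 316439^1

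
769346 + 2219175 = 2988521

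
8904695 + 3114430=12019125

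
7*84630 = 592410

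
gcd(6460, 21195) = 5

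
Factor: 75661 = 29^1*2609^1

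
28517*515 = 14686255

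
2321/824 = 2 + 673/824 ≈ 2.82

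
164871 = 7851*21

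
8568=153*56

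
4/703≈0.00569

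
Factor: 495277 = 495277^1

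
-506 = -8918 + 8412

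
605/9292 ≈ 0.0651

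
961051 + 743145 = 1704196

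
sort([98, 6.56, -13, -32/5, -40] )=[-40, -13, -32/5, 6.56, 98] 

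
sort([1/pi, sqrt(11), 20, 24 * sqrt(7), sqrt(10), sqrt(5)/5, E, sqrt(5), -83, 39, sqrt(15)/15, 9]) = [-83, sqrt(15)/15, 1/pi, sqrt(5)/5, sqrt(5), E, sqrt(10), sqrt(11), 9, 20, 39, 24 * sqrt(7)]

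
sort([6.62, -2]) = [-2, 6.62]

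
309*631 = 194979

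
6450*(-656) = -4231200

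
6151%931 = 565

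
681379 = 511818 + 169561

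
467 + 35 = 502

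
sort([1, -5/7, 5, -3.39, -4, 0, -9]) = [-9, -4, -3.39, -5/7, 0, 1, 5]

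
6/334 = 3/167 ≈ 0.0180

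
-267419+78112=-189307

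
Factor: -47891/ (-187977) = 3^ (-1) * 83^1 * 577^1 * 62659^ (-1)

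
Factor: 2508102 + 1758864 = 2^1*3^1*11^1*17^1*3803^1 = 4266966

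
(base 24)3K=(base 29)35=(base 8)134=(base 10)92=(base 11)84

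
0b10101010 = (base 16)aa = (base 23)79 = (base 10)170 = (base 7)332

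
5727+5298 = 11025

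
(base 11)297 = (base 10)348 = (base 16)15c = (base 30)bi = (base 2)101011100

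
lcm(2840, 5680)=5680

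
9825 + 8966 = 18791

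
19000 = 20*950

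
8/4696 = 1/587≈0.00170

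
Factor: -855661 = -1*17^1*50333^1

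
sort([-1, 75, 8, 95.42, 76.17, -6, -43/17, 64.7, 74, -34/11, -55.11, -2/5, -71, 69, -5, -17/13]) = [-71, -55.11, -6, -5, -34/11, -43/17, -17/13, -1, -2/5, 8, 64.7, 69, 74, 75, 76.17, 95.42]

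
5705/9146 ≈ 0.624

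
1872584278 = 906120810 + 966463468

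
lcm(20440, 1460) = 20440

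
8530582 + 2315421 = 10846003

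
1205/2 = 602 + 1/2 = 602.50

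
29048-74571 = -45523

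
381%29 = 4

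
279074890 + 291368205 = 570443095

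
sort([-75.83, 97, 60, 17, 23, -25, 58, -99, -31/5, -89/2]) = [-99, -75.83, -89/2, -25, -31/5, 17, 23, 58, 60, 97]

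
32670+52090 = 84760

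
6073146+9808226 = 15881372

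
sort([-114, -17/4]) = [-114, -17/4]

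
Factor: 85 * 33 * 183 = 3^2 * 5^1 * 11^1 * 17^1 * 61^1 = 513315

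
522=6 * 87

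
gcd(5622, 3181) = 1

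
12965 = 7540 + 5425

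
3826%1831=164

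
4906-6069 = -1163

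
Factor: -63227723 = -1*13^1*4863671^1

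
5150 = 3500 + 1650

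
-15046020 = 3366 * (-4470)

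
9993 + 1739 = 11732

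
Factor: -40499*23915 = -1*5^1*4783^1*40499^1 = -968533585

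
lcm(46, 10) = 230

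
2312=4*578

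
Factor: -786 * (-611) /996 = 2^(-1) * 13^1 * 47^1 * 83^(-1) * 131^1 = 80041/166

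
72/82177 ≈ 0.000876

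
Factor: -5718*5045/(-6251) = 2^1*3^1*5^1*7^(-1)*19^(-1)*47^(-1)*953^1*1009^1 = 28847310/6251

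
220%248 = 220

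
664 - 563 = 101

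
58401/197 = 296 + 89/197 ≈ 296.45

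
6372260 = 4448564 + 1923696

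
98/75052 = 49/37526 ≈ 0.00131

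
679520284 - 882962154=-203441870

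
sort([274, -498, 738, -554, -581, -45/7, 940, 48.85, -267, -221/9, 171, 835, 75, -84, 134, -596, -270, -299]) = [-596, -581, -554, -498, -299, -270, -267, -84, -221/9, -45/7, 48.85, 75, 134, 171, 274, 738, 835, 940]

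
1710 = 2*855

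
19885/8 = 2485 + 5/8 ≈ 2485.63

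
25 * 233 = 5825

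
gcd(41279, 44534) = 7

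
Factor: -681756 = -1 * 2^2 * 3^1 * 56813^1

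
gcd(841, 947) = 1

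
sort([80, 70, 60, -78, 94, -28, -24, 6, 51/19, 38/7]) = [-78, -28, -24, 51/19, 38/7, 6, 60, 70, 80, 94]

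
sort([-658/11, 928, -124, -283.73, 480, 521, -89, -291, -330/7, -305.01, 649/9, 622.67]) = [-305.01, -291, -283.73, -124, -89, -658/11, -330/7, 649/9, 480, 521, 622.67, 928]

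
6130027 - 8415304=-2285277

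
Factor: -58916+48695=-1 * 3^1 * 3407^1=-10221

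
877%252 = 121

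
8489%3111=2267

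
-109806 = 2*(-54903)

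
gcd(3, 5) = 1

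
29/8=3 + 5/8 ≈ 3.63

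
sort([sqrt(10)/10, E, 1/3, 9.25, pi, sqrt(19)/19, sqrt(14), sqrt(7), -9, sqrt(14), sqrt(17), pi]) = [-9, sqrt(19)/19, sqrt(10)/10, 1/3, sqrt(7), E, pi, pi, sqrt(14), sqrt(14), sqrt(17), 9.25]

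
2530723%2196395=334328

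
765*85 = 65025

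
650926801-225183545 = 425743256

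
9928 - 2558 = 7370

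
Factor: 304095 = 3^1*5^1*11^1*19^1*97^1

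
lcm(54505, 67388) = 3706340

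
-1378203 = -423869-954334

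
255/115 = 51/23 ≈ 2.22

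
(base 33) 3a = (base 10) 109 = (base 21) 54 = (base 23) 4h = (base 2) 1101101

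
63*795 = 50085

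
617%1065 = 617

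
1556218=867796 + 688422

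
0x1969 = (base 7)24652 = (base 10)6505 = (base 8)14551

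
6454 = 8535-2081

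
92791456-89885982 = 2905474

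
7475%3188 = 1099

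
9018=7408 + 1610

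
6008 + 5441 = 11449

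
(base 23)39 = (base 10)78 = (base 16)4e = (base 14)58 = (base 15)53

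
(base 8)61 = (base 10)49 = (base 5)144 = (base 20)29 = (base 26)1n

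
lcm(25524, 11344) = 102096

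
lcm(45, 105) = 315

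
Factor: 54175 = 5^2 * 11^1 * 197^1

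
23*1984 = 45632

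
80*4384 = 350720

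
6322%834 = 484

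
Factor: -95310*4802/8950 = -1*2^1*3^3*5^(-1)*7^4*179^(-1)*353^1 = -45767862/895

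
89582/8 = 44791/4 = 11197.75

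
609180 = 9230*66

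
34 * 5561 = 189074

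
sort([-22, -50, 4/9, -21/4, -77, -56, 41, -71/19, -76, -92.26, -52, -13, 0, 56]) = [-92.26, -77, -76, -56, -52, -50, -22, -13, -21/4, -71/19, 0, 4/9, 41, 56]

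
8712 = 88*99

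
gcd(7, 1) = 1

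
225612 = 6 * 37602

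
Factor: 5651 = 5651^1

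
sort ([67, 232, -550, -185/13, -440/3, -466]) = [-550, -466, -440/3, -185/13, 67, 232]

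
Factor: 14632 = 2^3*31^1*59^1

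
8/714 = 4/357≈0.0112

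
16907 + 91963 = 108870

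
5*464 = 2320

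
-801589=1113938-1915527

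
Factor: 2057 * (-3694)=-1 * 2^1 * 11^2 * 17^1 * 1847^1=-7598558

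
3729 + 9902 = 13631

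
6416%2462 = 1492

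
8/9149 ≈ 0.000874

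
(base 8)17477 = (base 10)7999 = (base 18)16c7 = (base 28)a5j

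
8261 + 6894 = 15155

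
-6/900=-1/150≈-0.00667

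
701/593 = 1 + 108/593 ≈ 1.18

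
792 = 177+615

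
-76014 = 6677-82691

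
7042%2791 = 1460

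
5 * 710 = 3550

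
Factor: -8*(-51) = 2^3*3^1*17^1 = 408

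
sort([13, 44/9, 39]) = [44/9, 13, 39]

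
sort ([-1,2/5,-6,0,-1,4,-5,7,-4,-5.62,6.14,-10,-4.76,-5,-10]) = [-10,-10,-6,-5.62,-5,-5,-4.76,-4,-1,-1,0,2/5,4,6.14,7]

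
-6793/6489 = -1-304/6489 ≈ -1.05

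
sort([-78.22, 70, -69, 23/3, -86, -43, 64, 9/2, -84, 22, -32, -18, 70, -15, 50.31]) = [-86, -84, -78.22, -69, -43, -32, -18, -15, 9/2, 23/3, 22, 50.31, 64, 70, 70]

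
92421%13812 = 9549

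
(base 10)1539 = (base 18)4d9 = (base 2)11000000011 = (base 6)11043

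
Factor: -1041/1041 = -1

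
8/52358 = 4/26179 ≈ 0.000153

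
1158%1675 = 1158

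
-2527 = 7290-9817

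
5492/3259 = 1 + 2233/3259 ≈ 1.69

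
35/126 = 5/18 ≈ 0.278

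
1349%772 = 577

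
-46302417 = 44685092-90987509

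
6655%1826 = 1177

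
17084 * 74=1264216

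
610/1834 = 305/917 ≈ 0.333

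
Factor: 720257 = 720257^1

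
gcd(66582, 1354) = 2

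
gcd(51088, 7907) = 1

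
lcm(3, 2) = 6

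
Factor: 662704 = 2^4*7^1*61^1*97^1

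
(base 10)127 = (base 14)91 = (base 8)177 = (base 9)151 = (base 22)5h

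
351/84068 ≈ 0.00418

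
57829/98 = 590 + 9/98 ≈ 590.09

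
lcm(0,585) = 0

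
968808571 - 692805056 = 276003515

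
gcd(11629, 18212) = 29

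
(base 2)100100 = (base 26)1a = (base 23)1d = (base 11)33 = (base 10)36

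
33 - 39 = -6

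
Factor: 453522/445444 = 2^(-1) * 3^1 * 131^1 * 193^(-1) = 393/386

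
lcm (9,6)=18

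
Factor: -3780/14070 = -1*2^1*3^2*67^(-1) = -18/67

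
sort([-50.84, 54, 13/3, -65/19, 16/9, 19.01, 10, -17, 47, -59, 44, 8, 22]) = [-59, -50.84, -17, -65/19, 16/9, 13/3, 8, 10, 19.01, 22, 44, 47, 54]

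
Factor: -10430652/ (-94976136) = 2^ (-1)*3^ (-1)*19^ (-1)*659^1*1319^1*69427^ (-1) = 869221/7914678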